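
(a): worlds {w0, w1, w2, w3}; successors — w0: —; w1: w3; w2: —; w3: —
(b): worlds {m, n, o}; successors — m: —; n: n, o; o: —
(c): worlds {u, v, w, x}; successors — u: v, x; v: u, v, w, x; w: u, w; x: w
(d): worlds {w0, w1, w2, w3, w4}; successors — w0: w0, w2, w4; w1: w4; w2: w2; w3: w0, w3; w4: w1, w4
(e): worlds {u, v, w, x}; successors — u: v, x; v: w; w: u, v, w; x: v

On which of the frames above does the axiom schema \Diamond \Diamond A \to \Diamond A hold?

(a), (b)

The schema corresponds to a generalized confluence (Geach) condition: \forall x \forall y (x R^2 y \to \exists w (y = w \wedge xRw)).
(a): ✓.
(b): ✓.
(c): fails — uR²u but no t with u=t and uRt.
(d): fails — w0R²w1 but no w with w1=w and w0Rw.
(e): fails — uR²w but no t with w=t and uRt.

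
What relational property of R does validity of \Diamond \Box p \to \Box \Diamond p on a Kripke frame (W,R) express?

convergence: \forall x \forall y \forall z (Rxy \wedge Rxz \to \exists w (Ryw \wedge Rzw))

Suppose ◇□p→□◇p is valid. Take Rxy, Rxz and set V(p)={w : Ryw}. Then □p at y so ◇□p at x, so □◇p at x, so ◇p at z, giving w with Rzw and Ryw.
Conversely, on a frame with convergence the schema holds at every world under every valuation.
Frame condition: \forall x \forall y \forall z (Rxy \wedge Rxz \to \exists w (Ryw \wedge Rzw)).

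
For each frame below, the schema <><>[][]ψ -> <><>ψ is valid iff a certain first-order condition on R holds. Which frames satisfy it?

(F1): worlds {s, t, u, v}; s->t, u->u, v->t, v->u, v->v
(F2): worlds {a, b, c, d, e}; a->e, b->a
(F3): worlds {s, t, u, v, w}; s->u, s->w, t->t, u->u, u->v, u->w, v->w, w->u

(F3)

The schema corresponds to a generalized confluence (Geach) condition: forall x forall y (x R^2 y -> exists w (y R^2 w & x R^2 w)).
(F1): fails — vR²t but no w with tR²w and vR²w.
(F2): fails — bR²e but no w with eR²w and bR²w.
(F3): ✓.
Valid on: (F3).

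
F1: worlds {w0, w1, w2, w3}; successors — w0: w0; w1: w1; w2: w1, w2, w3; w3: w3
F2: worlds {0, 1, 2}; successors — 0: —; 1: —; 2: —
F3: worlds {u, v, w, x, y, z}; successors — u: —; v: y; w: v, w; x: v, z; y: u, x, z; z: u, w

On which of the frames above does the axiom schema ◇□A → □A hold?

F2

This is the axiom for the Euclidean property; its first-order frame correspondent is ∀x ∀y ∀z (Rxy ∧ Rxz → Ryz).
F1: fails — Rw2w1 and Rw2w2 but not Rw1w2.
F2: satisfies the condition.
F3: fails — Rvy and Rvy but not Ryy.
Valid on: F2.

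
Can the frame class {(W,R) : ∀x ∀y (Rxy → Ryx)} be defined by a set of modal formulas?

Yes: it is symmetry, defined by the B schema q → □◇q.

Yes, by q → □◇q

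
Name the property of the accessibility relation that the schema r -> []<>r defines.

Suppose r→□◇r is valid. Take Rxy and set V(r)={x}. Then r at x, so □◇r at x, so ◇r at y, so some z with Ryz has r; z=x, i.e. Ryx.
The converse is a direct semantic check.
So the correspondent is symmetry.

Symmetry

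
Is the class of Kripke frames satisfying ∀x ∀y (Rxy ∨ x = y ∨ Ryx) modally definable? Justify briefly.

Not modally definable

If a class were modally definable it would be closed under disjoint unions (Goldblatt–Thomason).
Take 2 disjoint single-world reflexive frames: each is trivially connected, but their disjoint union has 2 worlds with no edge between distinct components, so it is not connected.
So no modal formula (or set of formulas) defines exactly the connected frames.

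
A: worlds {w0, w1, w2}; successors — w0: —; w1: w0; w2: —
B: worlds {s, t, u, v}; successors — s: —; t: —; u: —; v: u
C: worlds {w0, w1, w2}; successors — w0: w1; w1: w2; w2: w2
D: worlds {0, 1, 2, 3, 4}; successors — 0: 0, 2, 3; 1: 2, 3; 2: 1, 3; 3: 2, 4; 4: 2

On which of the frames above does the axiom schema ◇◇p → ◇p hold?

The schema corresponds to transitivity: ∀x ∀y ∀z (Rxy ∧ Ryz → Rxz).
A: satisfies the condition.
B: satisfies the condition.
C: fails — Rw0w1 and Rw1w2 but not Rw0w2.
D: fails — R32 and R23 but not R33.
Valid on: A, B.

A, B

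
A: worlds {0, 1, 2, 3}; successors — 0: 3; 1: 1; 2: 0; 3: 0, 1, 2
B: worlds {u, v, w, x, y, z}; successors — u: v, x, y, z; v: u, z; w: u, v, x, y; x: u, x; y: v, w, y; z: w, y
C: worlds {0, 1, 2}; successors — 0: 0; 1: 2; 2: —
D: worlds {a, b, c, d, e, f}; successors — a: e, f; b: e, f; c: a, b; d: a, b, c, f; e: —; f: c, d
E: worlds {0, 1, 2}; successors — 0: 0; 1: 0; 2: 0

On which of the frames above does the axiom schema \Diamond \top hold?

A, B, E

The schema corresponds to seriality: \forall x \exists y Rxy.
A: condition met.
B: condition met.
C: fails — world 2 has no successor.
D: fails — world e has no successor.
E: condition met.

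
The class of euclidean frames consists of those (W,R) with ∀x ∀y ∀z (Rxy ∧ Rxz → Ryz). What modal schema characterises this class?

◇p → □◇p

This is the Euclidean property; the standard corresponding axiom is 5: ◇p → □◇p.
Suppose ◇p→□◇p is valid. Take Rxy, Rxz and set V(p)={y}. Then ◇p at x, so □◇p at x, so ◇p at z, so some w with Rzw has p; w=y, i.e. Rzy. By symmetry of the argument, Ryz.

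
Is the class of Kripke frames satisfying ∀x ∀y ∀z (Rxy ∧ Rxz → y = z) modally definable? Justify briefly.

Yes, by ◇r → □r

The condition is partial functionality. A defining modal formula is ◇r → □r.
Suppose ◇r→□r is valid. Take Rxy, Rxz and set V(r)={y}. Then ◇r at x, so □r at x, so r at z, i.e. z=y.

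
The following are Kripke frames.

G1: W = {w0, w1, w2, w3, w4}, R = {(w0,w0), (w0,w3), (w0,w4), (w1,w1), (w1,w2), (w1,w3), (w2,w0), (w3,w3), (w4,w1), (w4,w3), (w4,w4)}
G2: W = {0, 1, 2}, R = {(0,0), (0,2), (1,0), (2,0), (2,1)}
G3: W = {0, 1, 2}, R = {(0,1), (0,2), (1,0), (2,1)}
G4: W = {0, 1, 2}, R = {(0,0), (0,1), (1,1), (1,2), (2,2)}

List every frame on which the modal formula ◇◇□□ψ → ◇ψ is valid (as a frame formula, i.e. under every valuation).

The schema corresponds to a generalized confluence (Geach) condition: ∀x ∀y (xR²y → ∃w (yR²w ∧ xRw)).
G1: fails — w2R²w3 but no w with w3R²w and w2Rw.
G2: satisfies the condition.
G3: fails — 1R²1 but no w with 1R²w and 1Rw.
G4: fails — 0R²2 but no w with 2R²w and 0Rw.

G2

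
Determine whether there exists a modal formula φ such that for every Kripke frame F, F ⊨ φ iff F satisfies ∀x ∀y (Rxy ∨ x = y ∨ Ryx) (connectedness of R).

Not definable by any modal formula

Any modally definable frame class is closed under disjoint unions.
Take 2 disjoint single-world reflexive frames: each is trivially connected, but their disjoint union has 2 worlds with no edge between distinct components, so it is not connected.
Hence connectedness of R is not modally definable.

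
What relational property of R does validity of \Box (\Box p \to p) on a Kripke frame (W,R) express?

shift-reflexivity

Suppose □(□p→p) is valid. Take Rxy and set V(p)={w : Ryw}. Then at y, □p holds; since □(□p→p) at x, □p→p at y, so p at y, i.e. Ryy.
Conversely, any frame satisfying \forall x \forall y (Rxy \to Ryy) validates the schema.
So the correspondent is shift-reflexivity.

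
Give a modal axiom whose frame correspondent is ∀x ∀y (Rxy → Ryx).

r → □◇r

The condition is symmetry. The B schema r → □◇r defines it.
Suppose r→□◇r is valid. Take Rxy and set V(r)={x}. Then r at x, so □◇r at x, so ◇r at y, so some z with Ryz has r; z=x, i.e. Ryx.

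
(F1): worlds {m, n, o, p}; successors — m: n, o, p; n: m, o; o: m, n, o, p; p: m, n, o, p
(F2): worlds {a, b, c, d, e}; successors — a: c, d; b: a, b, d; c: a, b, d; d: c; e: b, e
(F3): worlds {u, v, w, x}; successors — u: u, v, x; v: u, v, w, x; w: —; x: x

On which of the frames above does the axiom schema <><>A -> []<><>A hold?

This is the axiom for a generalized confluence (Geach) condition; its first-order frame correspondent is forall x forall y forall z ((x R^2 y & xRz) -> exists w (y = w & z R^2 w)).
(F1): ✓.
(F2): fails — aR²c, aRd but no w with c=w and dR²w.
(F3): fails — uR²u, uRx but no t with u=t and xR²t.

(F1)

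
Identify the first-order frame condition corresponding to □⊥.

□⊥ is valid iff no world has any successor (otherwise □⊥ fails at any world with one).

emptiness of R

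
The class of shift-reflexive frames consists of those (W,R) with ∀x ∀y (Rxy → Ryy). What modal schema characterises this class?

A defining formula is □(□p → p) (the T□ axiom).
Suppose □(□p→p) is valid. Take Rxy and set V(p)={w : Ryw}. Then at y, □p holds; since □(□p→p) at x, □p→p at y, so p at y, i.e. Ryy.

□(□p → p)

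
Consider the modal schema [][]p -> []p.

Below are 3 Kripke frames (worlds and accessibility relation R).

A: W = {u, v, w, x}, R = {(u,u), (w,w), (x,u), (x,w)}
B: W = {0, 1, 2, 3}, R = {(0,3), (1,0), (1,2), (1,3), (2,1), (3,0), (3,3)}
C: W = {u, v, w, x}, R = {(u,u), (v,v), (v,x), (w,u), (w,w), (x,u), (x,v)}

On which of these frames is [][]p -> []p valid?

A, C

The schema corresponds to density: forall x forall y (Rxy -> exists z (Rxz & Rzy)).
A: ✓.
B: fails — R12 but no z with R1z and Rz2.
C: ✓.
Valid on: A, C.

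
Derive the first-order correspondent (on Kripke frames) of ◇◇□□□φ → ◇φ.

This is a Sahlqvist (Geach-type) schema ◇^2□^3φ → □^0◇^1φ.
First-order correspondent: ∀x ∀y (xR²y → ∃w (yR³w ∧ xRw)).

∀x ∀y (xR²y → ∃w (yR³w ∧ xRw))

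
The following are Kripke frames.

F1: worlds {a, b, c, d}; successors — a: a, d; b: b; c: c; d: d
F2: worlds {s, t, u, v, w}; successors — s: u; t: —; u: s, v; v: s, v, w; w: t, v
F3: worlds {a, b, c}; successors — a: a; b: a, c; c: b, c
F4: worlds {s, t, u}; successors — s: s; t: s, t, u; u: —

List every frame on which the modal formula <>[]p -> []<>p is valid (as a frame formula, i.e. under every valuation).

F1

This is the axiom for convergence; its first-order frame correspondent is forall x forall y forall z (Rxy & Rxz -> exists w (Ryw & Rzw)).
F1: ✓.
F2: fails — Ruv and Rus but v and s have no common successor.
F3: fails — Rbc and Rba but c and a have no common successor.
F4: fails — Rtt and Rtu but t and u have no common successor.
Valid on: F1.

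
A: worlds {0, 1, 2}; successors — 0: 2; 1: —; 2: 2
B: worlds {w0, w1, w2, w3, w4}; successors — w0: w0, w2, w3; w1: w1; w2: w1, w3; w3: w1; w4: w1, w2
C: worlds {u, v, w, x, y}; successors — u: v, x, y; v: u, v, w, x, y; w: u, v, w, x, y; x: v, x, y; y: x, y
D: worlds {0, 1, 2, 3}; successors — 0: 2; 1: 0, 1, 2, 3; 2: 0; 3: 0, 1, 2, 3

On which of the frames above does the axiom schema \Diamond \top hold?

Frame correspondent (Sahlqvist): \forall x \exists y Rxy — i.e. seriality.
A: fails — world 1 has no successor.
B: holds.
C: holds.
D: holds.

B, C, D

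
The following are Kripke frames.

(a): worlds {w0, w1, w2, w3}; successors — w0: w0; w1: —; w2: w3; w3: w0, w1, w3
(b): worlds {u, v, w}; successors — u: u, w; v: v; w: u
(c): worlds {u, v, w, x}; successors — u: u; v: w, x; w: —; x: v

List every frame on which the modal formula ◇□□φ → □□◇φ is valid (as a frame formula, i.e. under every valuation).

(b)

This is the axiom for a generalized confluence (Geach) condition; its first-order frame correspondent is ∀x ∀y ∀z ((xRy ∧ xR²z) → ∃w (yR²w ∧ zRw)).
(a): fails — w2Rw3, w2R²w1 but no w with w3R²w and w1Rw.
(b): condition met.
(c): fails — vRw, vR²v but no t with wR²t and vRt.
Valid on: (b).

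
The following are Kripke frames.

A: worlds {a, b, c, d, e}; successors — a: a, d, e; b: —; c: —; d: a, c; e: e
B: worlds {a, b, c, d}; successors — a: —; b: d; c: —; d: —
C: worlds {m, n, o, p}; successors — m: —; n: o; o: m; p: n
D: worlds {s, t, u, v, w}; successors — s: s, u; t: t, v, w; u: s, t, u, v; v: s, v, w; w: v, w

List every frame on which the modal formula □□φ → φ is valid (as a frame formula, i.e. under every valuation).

The schema corresponds to a generalized confluence (Geach) condition: ∀x ∃w (xR²w ∧ x = w).
A: fails — at b but no w with bR²w and b=w.
B: fails — at a but no w with aR²w and a=w.
C: fails — at m but no w with mR²w and m=w.
D: condition met.

D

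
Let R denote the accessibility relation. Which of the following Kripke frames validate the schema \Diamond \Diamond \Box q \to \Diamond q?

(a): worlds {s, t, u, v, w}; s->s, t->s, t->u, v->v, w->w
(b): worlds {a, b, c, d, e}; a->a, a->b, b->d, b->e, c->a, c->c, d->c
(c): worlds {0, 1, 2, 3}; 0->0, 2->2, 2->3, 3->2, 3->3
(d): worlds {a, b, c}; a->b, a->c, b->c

(a), (c)

Frame correspondent (Sahlqvist): \forall x \forall y (x R^2 y \to \exists w (yRw \wedge xRw)) — i.e. a generalized confluence (Geach) condition.
(a): holds.
(b): fails — aR²b but no w with bRw and aRw.
(c): holds.
(d): fails — aR²c but no w with cRw and aRw.
Valid on: (a), (c).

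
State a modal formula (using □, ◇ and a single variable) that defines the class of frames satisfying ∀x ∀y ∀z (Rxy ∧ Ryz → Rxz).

□ψ → □□ψ

The condition is transitivity. The 4 schema □ψ → □□ψ defines it.
Suppose □ψ→□□ψ is valid. Take Rxy, Ryz and set V(ψ)={w : Rxw}. Then □ψ at x, so □□ψ at x, so □ψ at y, so ψ at z, i.e. Rxz.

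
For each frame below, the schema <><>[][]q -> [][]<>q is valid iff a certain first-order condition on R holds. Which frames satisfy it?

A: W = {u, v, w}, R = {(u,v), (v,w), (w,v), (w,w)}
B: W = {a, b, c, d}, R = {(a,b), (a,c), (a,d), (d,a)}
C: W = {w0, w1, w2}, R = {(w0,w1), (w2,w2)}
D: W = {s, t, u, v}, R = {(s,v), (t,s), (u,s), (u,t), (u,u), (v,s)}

A, C

The schema corresponds to a generalized confluence (Geach) condition: forall x forall y forall z ((x R^2 y & x R^2 z) -> exists w (y R^2 w & zRw)).
A: satisfies the condition.
B: fails — aR²a, aR²a but no w with aR²w and aRw.
C: satisfies the condition.
D: fails — sR²s, sR²s but no w with sR²w and sRw.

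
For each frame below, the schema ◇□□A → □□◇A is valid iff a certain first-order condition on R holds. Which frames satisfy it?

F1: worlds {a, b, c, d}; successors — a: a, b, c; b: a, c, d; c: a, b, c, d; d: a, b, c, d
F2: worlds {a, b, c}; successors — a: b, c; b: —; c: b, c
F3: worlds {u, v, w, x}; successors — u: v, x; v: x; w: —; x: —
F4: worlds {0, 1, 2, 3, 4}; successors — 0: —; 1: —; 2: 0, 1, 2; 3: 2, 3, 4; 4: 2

The schema corresponds to a generalized confluence (Geach) condition: ∀x ∀y ∀z ((xRy ∧ xR²z) → ∃w (yR²w ∧ zRw)).
F1: holds.
F2: fails — aRb, aR²b but no w with bR²w and bRw.
F3: fails — uRv, uR²x but no t with vR²t and xRt.
F4: fails — 2R0, 2R²0 but no w with 0R²w and 0Rw.
Valid on: F1.

F1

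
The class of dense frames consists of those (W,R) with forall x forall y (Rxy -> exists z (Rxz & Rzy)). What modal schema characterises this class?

□□q → □q

The condition is density. The C4 schema □□q → □q defines it.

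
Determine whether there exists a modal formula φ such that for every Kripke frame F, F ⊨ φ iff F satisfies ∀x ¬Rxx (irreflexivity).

Not modally definable

If a class were modally definable it would be closed under surjective bounded morphisms (Goldblatt–Thomason).
The 2-cycle (worlds 0,1 with 0→1→0) is irreflexive, and the map sending every world to a single reflexive point • is a surjective bounded morphism (forth: every edge maps to (•,•); back: every world has a successor). So any modal formula valid on the 2-cycle is also valid on the reflexive point, which is not irreflexive.
So the class is not modally definable.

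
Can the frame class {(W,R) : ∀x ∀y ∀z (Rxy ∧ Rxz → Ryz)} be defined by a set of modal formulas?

The condition is the Euclidean property. A defining modal formula is ◇r → □◇r.
Suppose ◇r→□◇r is valid. Take Rxy, Rxz and set V(r)={y}. Then ◇r at x, so □◇r at x, so ◇r at z, so some w with Rzw has r; w=y, i.e. Rzy. By symmetry of the argument, Ryz.

Definable; ◇r → □◇r defines it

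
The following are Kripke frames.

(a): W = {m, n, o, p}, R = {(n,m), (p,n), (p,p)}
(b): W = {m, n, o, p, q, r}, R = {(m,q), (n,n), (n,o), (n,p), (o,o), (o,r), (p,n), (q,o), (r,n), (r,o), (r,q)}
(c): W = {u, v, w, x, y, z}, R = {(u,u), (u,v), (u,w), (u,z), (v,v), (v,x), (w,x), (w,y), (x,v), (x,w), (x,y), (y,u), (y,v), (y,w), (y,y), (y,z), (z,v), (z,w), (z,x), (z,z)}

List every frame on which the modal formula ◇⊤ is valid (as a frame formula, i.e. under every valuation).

Frame correspondent (Sahlqvist): ∀x ∃y Rxy — i.e. seriality.
(a): fails — world m has no successor.
(b): ✓.
(c): ✓.
Valid on: (b), (c).

(b), (c)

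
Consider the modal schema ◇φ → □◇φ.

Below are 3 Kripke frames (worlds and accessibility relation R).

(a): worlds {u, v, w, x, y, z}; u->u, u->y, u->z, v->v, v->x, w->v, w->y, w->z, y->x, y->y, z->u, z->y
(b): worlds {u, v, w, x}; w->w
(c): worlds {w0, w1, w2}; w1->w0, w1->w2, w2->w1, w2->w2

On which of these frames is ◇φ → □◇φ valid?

(b)

This is the axiom for the Euclidean property; its first-order frame correspondent is ∀x ∀y ∀z (Rxy ∧ Rxz → Ryz).
(a): fails — Ruz and Ruz but not Rzz.
(b): holds.
(c): fails — Rw1w2 and Rw1w0 but not Rw2w0.
Valid on: (b).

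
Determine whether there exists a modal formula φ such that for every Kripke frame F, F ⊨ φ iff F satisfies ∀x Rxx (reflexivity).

Definable; □p → p defines it

The condition is reflexivity. A defining modal formula is □p → p.
Suppose □p→p is valid. At any x set V(p)={w : Rxw}. Then □p holds at x, so p holds at x, i.e. Rxx.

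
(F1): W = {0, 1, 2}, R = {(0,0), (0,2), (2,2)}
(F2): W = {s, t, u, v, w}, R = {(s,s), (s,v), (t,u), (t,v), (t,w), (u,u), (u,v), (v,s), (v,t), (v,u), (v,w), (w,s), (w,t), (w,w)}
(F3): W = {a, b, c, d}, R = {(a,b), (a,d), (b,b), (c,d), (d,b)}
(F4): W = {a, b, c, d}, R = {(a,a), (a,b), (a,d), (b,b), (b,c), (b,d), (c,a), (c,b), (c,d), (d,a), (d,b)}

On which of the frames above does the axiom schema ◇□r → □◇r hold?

(F1), (F3), (F4)

Frame correspondent (Sahlqvist): ∀x ∀y ∀z (Rxy ∧ Rxz → ∃w (Ryw ∧ Rzw)) — i.e. convergence.
(F1): holds.
(F2): fails — Rtw and Rtu but w and u have no common successor.
(F3): holds.
(F4): holds.
Valid on: (F1), (F3), (F4).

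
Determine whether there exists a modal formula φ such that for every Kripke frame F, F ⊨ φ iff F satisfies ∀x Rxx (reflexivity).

Yes — defined by □r → r

The condition is reflexivity. A defining modal formula is □r → r.
Suppose □r→r is valid. At any x set V(r)={w : Rxw}. Then □r holds at x, so r holds at x, i.e. Rxx.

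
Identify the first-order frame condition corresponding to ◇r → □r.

Partial functionality

Suppose ◇r→□r is valid. Take Rxy, Rxz and set V(r)={y}. Then ◇r at x, so □r at x, so r at z, i.e. z=y.
The converse is a direct semantic check.
Frame condition: ∀x ∀y ∀z (Rxy ∧ Rxz → y = z).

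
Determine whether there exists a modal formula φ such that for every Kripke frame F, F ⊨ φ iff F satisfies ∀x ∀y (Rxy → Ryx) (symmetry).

Yes, by r → □◇r

The condition is symmetry. A defining modal formula is r → □◇r.
Suppose r→□◇r is valid. Take Rxy and set V(r)={x}. Then r at x, so □◇r at x, so ◇r at y, so some z with Ryz has r; z=x, i.e. Ryx.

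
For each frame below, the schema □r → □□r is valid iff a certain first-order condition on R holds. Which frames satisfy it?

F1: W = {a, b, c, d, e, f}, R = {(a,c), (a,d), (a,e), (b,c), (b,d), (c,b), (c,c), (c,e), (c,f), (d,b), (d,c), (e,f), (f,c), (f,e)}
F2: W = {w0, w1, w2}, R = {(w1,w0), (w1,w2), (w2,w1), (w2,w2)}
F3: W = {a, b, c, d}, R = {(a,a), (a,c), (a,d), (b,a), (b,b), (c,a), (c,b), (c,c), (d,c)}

Frame correspondent (Sahlqvist): ∀x ∀y ∀z (Rxy ∧ Ryz → Rxz) — i.e. transitivity.
F1: fails — Rbc and Rcf but not Rbf.
F2: fails — Rw1w2 and Rw2w1 but not Rw1w1.
F3: fails — Rdc and Rcb but not Rdb.

none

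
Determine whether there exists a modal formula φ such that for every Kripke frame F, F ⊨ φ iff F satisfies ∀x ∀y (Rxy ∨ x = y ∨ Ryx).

No — not modally definable

Modal frame validity is preserved under disjoint unions.
Take 3 disjoint single-world reflexive frames: each is trivially connected, but their disjoint union has 3 worlds with no edge between distinct components, so it is not connected.
So the class is not modally definable.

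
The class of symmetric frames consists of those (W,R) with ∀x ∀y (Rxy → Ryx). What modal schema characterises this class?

p → □◇p

This is symmetry; the standard corresponding axiom is B: p → □◇p.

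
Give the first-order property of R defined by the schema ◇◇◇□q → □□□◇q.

This is a Sahlqvist (Geach-type) schema ◇^3□^1q → □^3◇^1q.
Minimal-valuation argument: fix x; take any y with xR^3y and any z with xR^3z. Set V(q) to the set of worlds R-reachable from y in exactly 1 step. Then □^1q holds at y, so the antecedent holds at x; validity forces ◇^1q at z, giving a w with zR^1w and yR^1w.
First-order correspondent: ∀x ∀y ∀z ((xR³y ∧ xR³z) → ∃w (yRw ∧ zRw)).

∀x ∀y ∀z ((xR³y ∧ xR³z) → ∃w (yRw ∧ zRw))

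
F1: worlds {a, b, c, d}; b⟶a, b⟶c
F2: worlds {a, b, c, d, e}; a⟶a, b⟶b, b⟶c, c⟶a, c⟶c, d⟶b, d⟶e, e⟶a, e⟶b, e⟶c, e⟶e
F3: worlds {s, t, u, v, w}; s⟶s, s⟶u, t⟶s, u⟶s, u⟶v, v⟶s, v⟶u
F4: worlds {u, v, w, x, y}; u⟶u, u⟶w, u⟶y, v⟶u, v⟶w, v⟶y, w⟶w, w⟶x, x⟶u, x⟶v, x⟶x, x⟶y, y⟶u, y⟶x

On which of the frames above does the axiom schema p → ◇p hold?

none

The schema corresponds to reflexivity: ∀x Rxx.
F1: fails — world a does not see itself.
F2: fails — world d does not see itself.
F3: fails — world t does not see itself.
F4: fails — world v does not see itself.
Valid on no frame.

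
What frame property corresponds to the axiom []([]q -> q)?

This is the T□ axiom.
Its frame correspondent is shift-reflexivity — forall x forall y (Rxy -> Ryy).

shift-reflexivity: forall x forall y (Rxy -> Ryy)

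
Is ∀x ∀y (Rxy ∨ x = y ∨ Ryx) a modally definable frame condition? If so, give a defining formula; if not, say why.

Not definable by any modal formula

Any modally definable frame class is closed under disjoint unions.
Take 2 disjoint single-world reflexive frames: each is trivially connected, but their disjoint union has 2 worlds with no edge between distinct components, so it is not connected.
Hence connectedness of R is not modally definable.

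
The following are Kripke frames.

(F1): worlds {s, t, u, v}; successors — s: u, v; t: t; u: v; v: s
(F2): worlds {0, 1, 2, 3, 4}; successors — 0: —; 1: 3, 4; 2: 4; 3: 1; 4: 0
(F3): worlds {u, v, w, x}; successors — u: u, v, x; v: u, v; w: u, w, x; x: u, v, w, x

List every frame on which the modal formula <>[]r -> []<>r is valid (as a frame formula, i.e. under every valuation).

(F3)

The schema corresponds to convergence: forall x forall y forall z (Rxy & Rxz -> exists w (Ryw & Rzw)).
(F1): fails — Rsv and Rsu but v and u have no common successor.
(F2): fails — R14 and R13 but 4 and 3 have no common successor.
(F3): holds.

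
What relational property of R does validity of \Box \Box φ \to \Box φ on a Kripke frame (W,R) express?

Suppose □□φ→□φ is valid. Take Rxy and set V(φ)={w : xR²w}. Then □□φ at x, so □φ at x, so φ at y, i.e. ∃z(Rxz∧Rzy).

density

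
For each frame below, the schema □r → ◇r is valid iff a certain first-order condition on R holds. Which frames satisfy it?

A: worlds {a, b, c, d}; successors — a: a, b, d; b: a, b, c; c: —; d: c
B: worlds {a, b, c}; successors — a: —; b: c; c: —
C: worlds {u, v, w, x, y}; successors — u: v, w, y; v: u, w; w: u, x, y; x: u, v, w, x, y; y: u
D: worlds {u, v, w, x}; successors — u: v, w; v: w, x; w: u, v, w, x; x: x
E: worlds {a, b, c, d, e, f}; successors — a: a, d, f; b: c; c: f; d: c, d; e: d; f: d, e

C, D, E

Frame correspondent (Sahlqvist): ∀x ∃y Rxy — i.e. seriality.
A: fails — world c has no successor.
B: fails — world a has no successor.
C: holds.
D: holds.
E: holds.
Valid on: C, D, E.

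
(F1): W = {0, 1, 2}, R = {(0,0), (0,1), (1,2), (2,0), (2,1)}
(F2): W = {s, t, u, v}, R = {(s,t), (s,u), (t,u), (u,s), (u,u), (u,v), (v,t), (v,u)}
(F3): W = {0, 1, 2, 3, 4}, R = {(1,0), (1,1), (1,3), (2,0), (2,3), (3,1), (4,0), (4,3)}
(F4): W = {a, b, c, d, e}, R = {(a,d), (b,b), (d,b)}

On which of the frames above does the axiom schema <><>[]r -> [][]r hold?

This is the axiom for a generalized confluence (Geach) condition; its first-order frame correspondent is forall x forall y forall z ((x R^2 y & x R^2 z) -> exists w (yRw & z = w)).
(F1): fails — 0R²0, 0R²2 but no w with 0Rw and 2=w.
(F2): fails — sR²s, sR²s but no w with sRw and s=w.
(F3): fails — 1R²0, 1R²0 but no w with 0Rw and 0=w.
(F4): ✓.
Valid on: (F4).

(F4)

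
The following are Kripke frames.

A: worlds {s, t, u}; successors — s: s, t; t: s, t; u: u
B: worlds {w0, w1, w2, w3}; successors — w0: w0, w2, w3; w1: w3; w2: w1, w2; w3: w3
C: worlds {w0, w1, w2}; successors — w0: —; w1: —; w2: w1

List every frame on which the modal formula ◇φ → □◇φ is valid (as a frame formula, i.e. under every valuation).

Frame correspondent (Sahlqvist): ∀x ∀y ∀z (Rxy ∧ Rxz → Ryz) — i.e. the Euclidean property.
A: satisfies the condition.
B: fails — Rw0w2 and Rw0w0 but not Rw2w0.
C: fails — Rw2w1 and Rw2w1 but not Rw1w1.

A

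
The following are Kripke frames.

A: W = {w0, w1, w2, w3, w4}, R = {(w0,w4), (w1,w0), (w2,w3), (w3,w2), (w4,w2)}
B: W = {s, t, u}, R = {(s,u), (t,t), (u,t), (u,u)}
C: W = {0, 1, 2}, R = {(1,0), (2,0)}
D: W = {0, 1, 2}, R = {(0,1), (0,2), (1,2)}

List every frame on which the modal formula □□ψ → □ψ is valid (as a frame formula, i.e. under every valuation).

B

The schema corresponds to density: ∀x ∀y (Rxy → ∃z (Rxz ∧ Rzy)).
A: fails — Rw1w0 but no z with Rw1z and Rzw0.
B: satisfies the condition.
C: fails — R10 but no z with R1z and Rz0.
D: fails — R12 but no z with R1z and Rz2.
Valid on: B.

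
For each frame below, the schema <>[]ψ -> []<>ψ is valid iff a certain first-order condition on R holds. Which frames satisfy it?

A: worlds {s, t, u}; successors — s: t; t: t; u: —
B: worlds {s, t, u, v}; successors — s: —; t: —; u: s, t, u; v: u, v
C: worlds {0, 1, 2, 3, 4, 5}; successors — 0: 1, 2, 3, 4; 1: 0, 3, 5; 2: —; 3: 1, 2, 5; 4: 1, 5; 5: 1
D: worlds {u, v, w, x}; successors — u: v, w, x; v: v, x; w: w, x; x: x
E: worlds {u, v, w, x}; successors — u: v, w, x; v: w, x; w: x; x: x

A, D, E

The schema corresponds to convergence: forall x forall y forall z (Rxy & Rxz -> exists w (Ryw & Rzw)).
A: condition met.
B: fails — Rut and Rut but t and t have no common successor.
C: fails — R02 and R02 but 2 and 2 have no common successor.
D: condition met.
E: condition met.
Valid on: A, D, E.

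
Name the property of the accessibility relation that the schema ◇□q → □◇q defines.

This schema is the .2 axiom.
Its frame correspondent is convergence — ∀x ∀y ∀z (Rxy ∧ Rxz → ∃w (Ryw ∧ Rzw)).

convergence: ∀x ∀y ∀z (Rxy ∧ Rxz → ∃w (Ryw ∧ Rzw))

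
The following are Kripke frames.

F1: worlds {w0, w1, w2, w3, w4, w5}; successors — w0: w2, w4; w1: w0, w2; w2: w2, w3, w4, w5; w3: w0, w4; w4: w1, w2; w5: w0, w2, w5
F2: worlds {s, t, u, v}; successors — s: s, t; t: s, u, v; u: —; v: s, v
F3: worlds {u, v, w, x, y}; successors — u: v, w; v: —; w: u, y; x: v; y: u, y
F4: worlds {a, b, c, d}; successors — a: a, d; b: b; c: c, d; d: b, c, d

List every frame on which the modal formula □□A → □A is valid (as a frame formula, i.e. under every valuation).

F4

Frame correspondent (Sahlqvist): ∀x ∀y (Rxy → ∃z (Rxz ∧ Rzy)) — i.e. density.
F1: fails — Rw1w0 but no z with Rw1z and Rzw0.
F2: fails — Rtu but no z with Rtz and Rzu.
F3: fails — Ruv but no z with Ruz and Rzv.
F4: condition met.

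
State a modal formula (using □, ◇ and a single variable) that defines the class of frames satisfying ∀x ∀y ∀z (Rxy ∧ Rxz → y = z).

A defining formula is ◇q → □q (the CD axiom).
Suppose ◇q→□q is valid. Take Rxy, Rxz and set V(q)={y}. Then ◇q at x, so □q at x, so q at z, i.e. z=y.

◇q → □q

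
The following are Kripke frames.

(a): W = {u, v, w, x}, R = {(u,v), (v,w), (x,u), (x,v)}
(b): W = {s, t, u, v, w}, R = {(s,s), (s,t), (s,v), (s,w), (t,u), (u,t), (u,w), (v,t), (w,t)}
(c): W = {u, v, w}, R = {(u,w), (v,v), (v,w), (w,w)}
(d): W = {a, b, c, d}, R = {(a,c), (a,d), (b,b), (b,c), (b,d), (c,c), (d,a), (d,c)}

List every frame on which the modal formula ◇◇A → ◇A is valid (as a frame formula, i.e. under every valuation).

(c)

The schema corresponds to transitivity: ∀x ∀y ∀z (Rxy ∧ Ryz → Rxz).
(a): fails — Ruv and Rvw but not Ruw.
(b): fails — Rwt and Rtu but not Rwu.
(c): holds.
(d): fails — Rad and Rda but not Raa.
Valid on: (c).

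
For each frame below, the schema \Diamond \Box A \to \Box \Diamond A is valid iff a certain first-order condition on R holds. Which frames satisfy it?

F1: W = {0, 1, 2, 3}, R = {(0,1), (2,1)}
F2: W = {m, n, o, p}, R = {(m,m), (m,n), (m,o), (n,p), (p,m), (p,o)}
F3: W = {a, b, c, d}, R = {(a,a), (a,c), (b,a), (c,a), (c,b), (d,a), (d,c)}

Frame correspondent (Sahlqvist): \forall x \forall y \forall z (Rxy \wedge Rxz \to \exists w (Ryw \wedge Rzw)) — i.e. convergence.
F1: fails — R01 and R01 but 1 and 1 have no common successor.
F2: fails — Rmo and Rmo but o and o have no common successor.
F3: satisfies the condition.
Valid on: F3.

F3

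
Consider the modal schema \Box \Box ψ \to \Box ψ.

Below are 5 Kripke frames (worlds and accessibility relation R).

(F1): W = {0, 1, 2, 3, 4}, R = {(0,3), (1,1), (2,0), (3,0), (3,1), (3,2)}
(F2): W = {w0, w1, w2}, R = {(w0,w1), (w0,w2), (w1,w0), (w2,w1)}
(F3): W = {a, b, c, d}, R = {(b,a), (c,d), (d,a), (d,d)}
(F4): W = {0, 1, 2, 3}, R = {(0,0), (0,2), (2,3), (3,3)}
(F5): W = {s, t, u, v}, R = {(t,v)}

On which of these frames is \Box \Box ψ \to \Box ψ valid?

(F4)

The schema corresponds to density: \forall x \forall y (Rxy \to \exists z (Rxz \wedge Rzy)).
(F1): fails — R32 but no z with R3z and Rz2.
(F2): fails — Rw1w0 but no z with Rw1z and Rzw0.
(F3): fails — Rba but no z with Rbz and Rza.
(F4): condition met.
(F5): fails — Rtv but no z with Rtz and Rzv.
Valid on: (F4).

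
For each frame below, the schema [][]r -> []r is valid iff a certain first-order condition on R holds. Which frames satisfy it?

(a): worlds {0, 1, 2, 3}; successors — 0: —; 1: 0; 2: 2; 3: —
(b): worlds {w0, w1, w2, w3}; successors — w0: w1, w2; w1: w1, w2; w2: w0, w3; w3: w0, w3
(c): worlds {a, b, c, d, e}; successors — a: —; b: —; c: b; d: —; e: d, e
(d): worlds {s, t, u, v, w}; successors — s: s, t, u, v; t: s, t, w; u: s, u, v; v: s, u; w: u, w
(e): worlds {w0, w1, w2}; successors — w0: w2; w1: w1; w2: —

The schema corresponds to density: forall x forall y (Rxy -> exists z (Rxz & Rzy)).
(a): fails — R10 but no z with R1z and Rz0.
(b): holds.
(c): fails — Rcb but no z with Rcz and Rzb.
(d): holds.
(e): fails — Rw0w2 but no z with Rw0z and Rzw2.

(b), (d)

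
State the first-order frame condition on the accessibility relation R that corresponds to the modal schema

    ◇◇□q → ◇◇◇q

This is a Sahlqvist (Geach-type) schema ◇^2□^1q → □^0◇^3q.
First-order correspondent: ∀x ∀y (xR²y → ∃w (yRw ∧ xR³w)).

∀x ∀y (xR²y → ∃w (yRw ∧ xR³w))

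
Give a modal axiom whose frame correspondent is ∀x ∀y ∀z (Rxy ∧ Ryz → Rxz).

The condition is transitivity. The 4 schema □q → □□q defines it.
Suppose □q→□□q is valid. Take Rxy, Ryz and set V(q)={w : Rxw}. Then □q at x, so □□q at x, so □q at y, so q at z, i.e. Rxz.

□q → □□q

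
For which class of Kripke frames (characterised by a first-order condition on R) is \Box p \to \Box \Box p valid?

Suppose □p→□□p is valid. Take Rxy, Ryz and set V(p)={w : Rxw}. Then □p at x, so □□p at x, so □p at y, so p at z, i.e. Rxz.

transitivity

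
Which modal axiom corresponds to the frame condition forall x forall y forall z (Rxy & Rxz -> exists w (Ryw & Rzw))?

The condition is convergence. The .2 schema ◇□ψ → □◇ψ defines it.
Suppose ◇□ψ→□◇ψ is valid. Take Rxy, Rxz and set V(ψ)={w : Ryw}. Then □ψ at y so ◇□ψ at x, so □◇ψ at x, so ◇ψ at z, giving w with Rzw and Ryw.

◇□ψ → □◇ψ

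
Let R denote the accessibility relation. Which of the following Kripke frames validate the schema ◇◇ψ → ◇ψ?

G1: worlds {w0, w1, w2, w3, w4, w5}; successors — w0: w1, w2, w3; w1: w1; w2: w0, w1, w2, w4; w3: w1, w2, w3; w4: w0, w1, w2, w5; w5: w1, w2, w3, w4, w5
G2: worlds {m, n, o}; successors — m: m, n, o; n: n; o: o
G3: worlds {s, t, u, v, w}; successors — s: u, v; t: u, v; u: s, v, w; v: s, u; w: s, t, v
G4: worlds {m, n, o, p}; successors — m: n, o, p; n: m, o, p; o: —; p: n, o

G2

The schema corresponds to a generalized confluence (Geach) condition: ∀x ∀y (xR²y → ∃w (y = w ∧ xRw)).
G1: fails — w0R²w0 but no w with w0=w and w0Rw.
G2: satisfies the condition.
G3: fails — sR²s but no w* with s=w* and sRw*.
G4: fails — mR²m but no w with m=w and mRw.
Valid on: G2.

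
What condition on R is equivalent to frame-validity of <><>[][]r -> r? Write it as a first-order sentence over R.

forall x forall y (x R^2 y -> exists w (y R^2 w & x = w))

This is a Sahlqvist (Geach-type) schema ◇^2□^2r → □^0◇^0r.
First-order correspondent: forall x forall y (x R^2 y -> exists w (y R^2 w & x = w)).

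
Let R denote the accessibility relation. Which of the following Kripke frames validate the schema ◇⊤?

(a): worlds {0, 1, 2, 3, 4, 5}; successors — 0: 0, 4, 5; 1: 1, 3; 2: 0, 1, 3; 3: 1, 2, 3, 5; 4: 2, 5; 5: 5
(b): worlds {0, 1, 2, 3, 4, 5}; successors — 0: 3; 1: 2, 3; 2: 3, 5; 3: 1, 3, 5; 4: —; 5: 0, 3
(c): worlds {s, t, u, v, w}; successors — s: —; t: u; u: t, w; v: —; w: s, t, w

(a)

Frame correspondent (Sahlqvist): ∀x ∃y Rxy — i.e. seriality.
(a): holds.
(b): fails — world 4 has no successor.
(c): fails — world s has no successor.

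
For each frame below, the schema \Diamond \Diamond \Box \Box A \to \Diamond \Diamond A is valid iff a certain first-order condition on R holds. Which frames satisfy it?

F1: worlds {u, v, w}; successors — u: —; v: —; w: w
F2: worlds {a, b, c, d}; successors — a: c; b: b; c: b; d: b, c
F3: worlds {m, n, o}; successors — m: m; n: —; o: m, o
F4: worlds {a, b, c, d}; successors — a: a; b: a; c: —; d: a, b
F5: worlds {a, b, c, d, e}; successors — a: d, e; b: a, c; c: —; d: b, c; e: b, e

F1, F2, F3, F4

The schema corresponds to a generalized confluence (Geach) condition: \forall x \forall y (x R^2 y \to \exists w (y R^2 w \wedge x R^2 w)).
F1: satisfies the condition.
F2: satisfies the condition.
F3: satisfies the condition.
F4: satisfies the condition.
F5: fails — aR²c but no w with cR²w and aR²w.
Valid on: F1, F2, F3, F4.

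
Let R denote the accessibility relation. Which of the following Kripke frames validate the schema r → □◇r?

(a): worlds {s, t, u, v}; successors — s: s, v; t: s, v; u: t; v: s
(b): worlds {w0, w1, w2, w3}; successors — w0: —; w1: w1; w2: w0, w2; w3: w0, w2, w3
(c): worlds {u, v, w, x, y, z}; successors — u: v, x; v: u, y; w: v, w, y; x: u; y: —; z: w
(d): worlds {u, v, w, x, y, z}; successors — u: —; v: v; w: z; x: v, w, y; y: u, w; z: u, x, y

none

The schema corresponds to symmetry: ∀x ∀y (Rxy → Ryx).
(a): fails — Rtv but not Rvt.
(b): fails — Rw3w2 but not Rw2w3.
(c): fails — Rvy but not Ryv.
(d): fails — Rxw but not Rwx.
Valid on no frame.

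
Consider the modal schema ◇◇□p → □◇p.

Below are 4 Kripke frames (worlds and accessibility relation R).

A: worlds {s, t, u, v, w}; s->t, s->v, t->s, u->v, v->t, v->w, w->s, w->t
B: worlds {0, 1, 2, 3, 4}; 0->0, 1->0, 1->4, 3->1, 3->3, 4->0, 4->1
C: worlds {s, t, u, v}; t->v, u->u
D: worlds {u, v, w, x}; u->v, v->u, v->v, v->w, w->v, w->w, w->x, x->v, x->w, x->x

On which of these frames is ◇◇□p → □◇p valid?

C, D

This is the axiom for a generalized confluence (Geach) condition; its first-order frame correspondent is ∀x ∀y ∀z ((xR²y ∧ xRz) → ∃w (yRw ∧ zRw)).
A: fails — sR²s, sRt but no w* with sRw* and tRw*.
B: fails — 3R²0, 3R3 but no w with 0Rw and 3Rw.
C: holds.
D: holds.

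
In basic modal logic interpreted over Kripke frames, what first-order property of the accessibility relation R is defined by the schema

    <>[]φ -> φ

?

Equivalently (dual form): φ → □◇φ.
Suppose φ→□◇φ is valid. Take Rxy and set V(φ)={x}. Then φ at x, so □◇φ at x, so ◇φ at y, so some z with Ryz has φ; z=x, i.e. Ryx.
The converse is a direct semantic check.
Frame condition: forall x forall y (Rxy -> Ryx).

Symmetry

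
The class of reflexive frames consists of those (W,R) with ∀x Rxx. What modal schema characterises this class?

A defining formula is □ψ → ψ (the T axiom).
Suppose □ψ→ψ is valid. At any x set V(ψ)={w : Rxw}. Then □ψ holds at x, so ψ holds at x, i.e. Rxx.

□ψ → ψ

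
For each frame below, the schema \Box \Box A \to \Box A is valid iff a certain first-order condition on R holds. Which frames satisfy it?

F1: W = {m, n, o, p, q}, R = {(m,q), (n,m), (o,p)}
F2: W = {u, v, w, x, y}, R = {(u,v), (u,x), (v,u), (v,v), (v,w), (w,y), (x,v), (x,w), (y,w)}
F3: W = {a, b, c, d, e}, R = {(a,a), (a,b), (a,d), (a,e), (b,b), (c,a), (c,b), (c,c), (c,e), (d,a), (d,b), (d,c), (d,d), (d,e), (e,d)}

This is the axiom for density; its first-order frame correspondent is \forall x \forall y (Rxy \to \exists z (Rxz \wedge Rzy)).
F1: fails — Rmq but no z with Rmz and Rzq.
F2: fails — Rux but no z with Ruz and Rzx.
F3: satisfies the condition.

F3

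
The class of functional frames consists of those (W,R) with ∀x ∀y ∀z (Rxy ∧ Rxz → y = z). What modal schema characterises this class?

◇ψ → □ψ

This is partial functionality; the standard corresponding axiom is CD: ◇ψ → □ψ.
Suppose ◇ψ→□ψ is valid. Take Rxy, Rxz and set V(ψ)={y}. Then ◇ψ at x, so □ψ at x, so ψ at z, i.e. z=y.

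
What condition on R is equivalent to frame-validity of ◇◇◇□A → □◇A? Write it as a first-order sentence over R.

This is a Sahlqvist (Geach-type) schema ◇^3□^1A → □^1◇^1A.
First-order correspondent: ∀x ∀y ∀z ((xR³y ∧ xRz) → ∃w (yRw ∧ zRw)).

∀x ∀y ∀z ((xR³y ∧ xRz) → ∃w (yRw ∧ zRw))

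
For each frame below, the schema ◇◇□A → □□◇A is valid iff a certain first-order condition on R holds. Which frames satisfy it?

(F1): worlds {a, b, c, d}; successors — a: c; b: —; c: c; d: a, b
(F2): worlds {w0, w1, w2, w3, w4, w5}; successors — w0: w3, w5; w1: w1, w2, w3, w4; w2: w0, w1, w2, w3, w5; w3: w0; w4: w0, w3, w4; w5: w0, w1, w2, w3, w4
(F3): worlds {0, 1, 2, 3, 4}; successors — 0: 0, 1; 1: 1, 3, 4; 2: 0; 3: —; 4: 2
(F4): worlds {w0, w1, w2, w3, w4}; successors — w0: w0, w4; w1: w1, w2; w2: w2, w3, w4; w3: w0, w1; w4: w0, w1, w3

Frame correspondent (Sahlqvist): ∀x ∀y ∀z ((xR²y ∧ xR²z) → ∃w (yRw ∧ zRw)) — i.e. a generalized confluence (Geach) condition.
(F1): holds.
(F2): fails — w0R²w0, w0R²w3 but no w with w0Rw and w3Rw.
(F3): fails — 0R²0, 0R²3 but no w with 0Rw and 3Rw.
(F4): fails — w0R²w0, w0R²w1 but no w with w0Rw and w1Rw.

(F1)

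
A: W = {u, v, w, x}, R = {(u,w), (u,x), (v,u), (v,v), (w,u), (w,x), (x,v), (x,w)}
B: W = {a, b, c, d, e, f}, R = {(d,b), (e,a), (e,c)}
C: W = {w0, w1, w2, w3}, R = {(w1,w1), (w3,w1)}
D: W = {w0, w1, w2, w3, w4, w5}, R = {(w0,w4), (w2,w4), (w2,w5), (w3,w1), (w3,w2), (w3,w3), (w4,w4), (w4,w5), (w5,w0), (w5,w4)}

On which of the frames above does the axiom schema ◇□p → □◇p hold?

Frame correspondent (Sahlqvist): ∀x ∀y ∀z (Rxy ∧ Rxz → ∃w (Ryw ∧ Rzw)) — i.e. convergence.
A: fails — Ruw and Rux but w and x have no common successor.
B: fails — Rdb and Rdb but b and b have no common successor.
C: condition met.
D: fails — Rw3w2 and Rw3w1 but w2 and w1 have no common successor.
Valid on: C.

C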